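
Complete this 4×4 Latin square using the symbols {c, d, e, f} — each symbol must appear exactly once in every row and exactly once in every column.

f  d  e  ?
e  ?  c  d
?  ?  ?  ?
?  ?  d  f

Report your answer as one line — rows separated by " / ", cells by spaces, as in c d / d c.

f d e c / e f c d / d c f e / c e d f

At row 1, column 4: row 1 has {d,e,f}; column 4 has {d,f}; that leaves c.
At row 2, column 2: row 2 has {c,d,e}; column 2 has {d}; that leaves f.
At row 3, column 3: row 3 is empty so far; column 3 has {c,d,e}; that leaves f.
At row 3, column 4: row 3 has {f}; column 4 has {c,d,f}; that leaves e.
At row 4, column 1: row 4 has {d,f}; column 1 has {e,f}; that leaves c.
At row 4, column 2: row 4 has {c,d,f}; column 2 has {d,f}; that leaves e.
At row 3, column 1: row 3 has {e,f}; column 1 has {c,e,f}; that leaves d.
At row 3, column 2: row 3 has {d,e,f}; column 2 has {d,e,f}; that leaves c.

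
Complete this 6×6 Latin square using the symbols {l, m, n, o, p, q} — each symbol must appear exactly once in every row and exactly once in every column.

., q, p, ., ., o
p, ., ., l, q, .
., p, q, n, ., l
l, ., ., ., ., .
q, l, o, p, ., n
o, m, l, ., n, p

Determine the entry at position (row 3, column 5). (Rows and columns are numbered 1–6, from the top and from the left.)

o

(r1,c4) = m
(r1,c5) = l
(r2,c6) = m
(r3,c1) = m
(r3,c5) = o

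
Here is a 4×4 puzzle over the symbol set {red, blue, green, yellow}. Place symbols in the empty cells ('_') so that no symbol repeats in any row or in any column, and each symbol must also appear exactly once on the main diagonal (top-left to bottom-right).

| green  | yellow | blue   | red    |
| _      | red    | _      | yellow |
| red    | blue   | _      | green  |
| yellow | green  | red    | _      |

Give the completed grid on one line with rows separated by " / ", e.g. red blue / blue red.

green yellow blue red / blue red green yellow / red blue yellow green / yellow green red blue

Cell (r2,c1): row 2 has {red,yellow}; column 1 has {red,green,yellow} → blue.
Cell (r2,c3): row 2 has {red,blue,yellow}; column 3 has {red,blue} → green.
Cell (r3,c3): row 3 has {red,blue,green}; column 3 has {red,blue,green}; the diagonal has {red,green} → yellow.
Cell (r4,c4): row 4 has {red,green,yellow}; column 4 has {red,green,yellow}; the diagonal has {red,green,yellow} → blue.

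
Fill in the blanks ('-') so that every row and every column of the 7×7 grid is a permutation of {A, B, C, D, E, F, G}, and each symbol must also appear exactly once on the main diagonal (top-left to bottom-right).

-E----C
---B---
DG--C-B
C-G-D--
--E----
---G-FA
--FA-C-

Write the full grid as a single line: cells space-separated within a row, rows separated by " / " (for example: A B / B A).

Cell (r3,c3): row 3 has {B,C,D,G}; column 3 has {E,F,G}; the diagonal has {F} → A.
Cell (r3,c6): row 3 has {A,B,C,D,G}; column 6 has {C,F} → E.
Cell (r4,c4): row 4 has {C,D,G}; column 4 has {A,B,G}; the diagonal has {A,F} → E.
Cell (r4,c7): row 4 has {C,D,E,G}; column 7 has {A,B,C} → F.
Cell (r3,c4): row 3 has {A,B,C,D,E,G}; column 4 has {A,B,E,G} → F.
Cell (r1,c4): row 1 has {C,E}; column 4 has {A,B,E,F,G} → D.
Cell (r5,c4): row 5 has {E}; column 4 has {A,B,D,E,F,G} → C.
Cell (r1,c3): row 1 has {C,D,E}; column 3 has {A,E,F,G} → B.
Cell (r1,c1): row 1 has {B,C,D,E}; column 1 has {C,D}; the diagonal has {A,E,F} → G.
Cell (r1,c6): row 1 has {B,C,D,E,G}; column 6 has {C,E,F} → A.
Cell (r4,c6): row 4 has {C,D,E,F,G}; column 6 has {A,C,E,F} → B.
Cell (r5,c5): row 5 has {C,E}; column 5 has {C,D}; the diagonal has {A,E,F,G} → B.
Cell (r6,c5): row 6 has {A,F,G}; column 5 has {B,C,D} → E.
Cell (r7,c5): row 7 has {A,C,F}; column 5 has {B,C,D,E} → G.
Cell (r7,c7): row 7 has {A,C,F,G}; column 7 has {A,B,C,F}; the diagonal has {A,B,E,F,G} → D.
Cell (r1,c5): row 1 has {A,B,C,D,E,G}; column 5 has {B,C,D,E,G} → F.
Cell (r2,c2): row 2 has {B}; column 2 has {E,G}; the diagonal has {A,B,D,E,F,G} → C.
Cell (r2,c3): row 2 has {B,C}; column 3 has {A,B,E,F,G} → D.
Cell (r2,c5): row 2 has {B,C,D}; column 5 has {B,C,D,E,F,G} → A.
Cell (r2,c6): row 2 has {A,B,C,D}; column 6 has {A,B,C,E,F} → G.
Cell (r2,c7): row 2 has {A,B,C,D,G}; column 7 has {A,B,C,D,F} → E.
Cell (r4,c2): row 4 has {B,C,D,E,F,G}; column 2 has {C,E,G} → A.
Cell (r5,c6): row 5 has {B,C,E}; column 6 has {A,B,C,E,F,G} → D.
Cell (r5,c7): row 5 has {B,C,D,E}; column 7 has {A,B,C,D,E,F} → G.
Cell (r6,c1): row 6 has {A,E,F,G}; column 1 has {C,D,G} → B.
Cell (r6,c2): row 6 has {A,B,E,F,G}; column 2 has {A,C,E,G} → D.
Cell (r6,c3): row 6 has {A,B,D,E,F,G}; column 3 has {A,B,D,E,F,G} → C.
Cell (r7,c1): row 7 has {A,C,D,F,G}; column 1 has {B,C,D,G} → E.
Cell (r7,c2): row 7 has {A,C,D,E,F,G}; column 2 has {A,C,D,E,G} → B.
Cell (r2,c1): row 2 has {A,B,C,D,E,G}; column 1 has {B,C,D,E,G} → F.
Cell (r5,c1): row 5 has {B,C,D,E,G}; column 1 has {B,C,D,E,F,G} → A.
Cell (r5,c2): row 5 has {A,B,C,D,E,G}; column 2 has {A,B,C,D,E,G} → F.

G E B D F A C / F C D B A G E / D G A F C E B / C A G E D B F / A F E C B D G / B D C G E F A / E B F A G C D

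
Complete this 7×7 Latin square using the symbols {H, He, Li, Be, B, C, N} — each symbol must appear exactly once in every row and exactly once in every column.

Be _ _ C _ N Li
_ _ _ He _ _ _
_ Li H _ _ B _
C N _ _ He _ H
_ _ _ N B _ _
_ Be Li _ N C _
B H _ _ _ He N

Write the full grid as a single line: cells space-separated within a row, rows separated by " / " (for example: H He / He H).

Be He B C H N Li / H B N He Li Be C / N Li H Be C B He / C N Be B He Li H / Li C He N B H Be / He Be Li H N C B / B H C Li Be He N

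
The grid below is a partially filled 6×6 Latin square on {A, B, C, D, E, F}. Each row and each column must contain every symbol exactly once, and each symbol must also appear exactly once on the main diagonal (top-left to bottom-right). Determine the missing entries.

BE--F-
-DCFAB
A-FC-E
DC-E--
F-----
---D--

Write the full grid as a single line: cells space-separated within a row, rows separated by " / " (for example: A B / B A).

B E D A F C / E D C F A B / A B F C D E / D C A E B F / F A E B C D / C F B D E A

row 1 has {B,E,F}; column 4 has {C,D,E,F} — only A is left for (r1,c4).
row 2 has {A,B,C,D,F}; column 1 has {A,B,D,F} — only E is left for (r2,c1).
row 3 has {A,C,E,F}; column 2 has {C,D,E} — only B is left for (r3,c2).
row 3 has {A,B,C,E,F}; column 5 has {A,F} — only D is left for (r3,c5).
row 4 has {C,D,E}; column 5 has {A,D,F} — only B is left for (r4,c5).
row 5 has {F}; column 2 has {B,C,D,E} — only A is left for (r5,c2).
row 5 has {A,F}; column 4 has {A,C,D,E,F} — only B is left for (r5,c4).
row 5 has {A,B,F}; column 5 has {A,B,D,F}; the diagonal has {B,D,E,F} — only C is left for (r5,c5).
row 5 has {A,B,C,F}; column 6 has {B,E} — only D is left for (r5,c6).
row 6 has {D}; column 1 has {A,B,D,E,F} — only C is left for (r6,c1).
row 6 has {C,D}; column 2 has {A,B,C,D,E} — only F is left for (r6,c2).
row 6 has {C,D,F}; column 5 has {A,B,C,D,F} — only E is left for (r6,c5).
row 6 has {C,D,E,F}; column 6 has {B,D,E}; the diagonal has {B,C,D,E,F} — only A is left for (r6,c6).
row 1 has {A,B,E,F}; column 3 has {C,F} — only D is left for (r1,c3).
row 1 has {A,B,D,E,F}; column 6 has {A,B,D,E} — only C is left for (r1,c6).
row 4 has {B,C,D,E}; column 3 has {C,D,F} — only A is left for (r4,c3).
row 4 has {A,B,C,D,E}; column 6 has {A,B,C,D,E} — only F is left for (r4,c6).
row 5 has {A,B,C,D,F}; column 3 has {A,C,D,F} — only E is left for (r5,c3).
row 6 has {A,C,D,E,F}; column 3 has {A,C,D,E,F} — only B is left for (r6,c3).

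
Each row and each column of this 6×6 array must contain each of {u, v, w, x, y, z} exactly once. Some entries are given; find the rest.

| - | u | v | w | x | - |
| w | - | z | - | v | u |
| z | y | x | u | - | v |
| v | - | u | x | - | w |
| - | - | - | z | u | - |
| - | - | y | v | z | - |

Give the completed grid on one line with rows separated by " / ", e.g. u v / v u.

y u v w x z / w x z y v u / z y x u w v / v z u x y w / x v w z u y / u w y v z x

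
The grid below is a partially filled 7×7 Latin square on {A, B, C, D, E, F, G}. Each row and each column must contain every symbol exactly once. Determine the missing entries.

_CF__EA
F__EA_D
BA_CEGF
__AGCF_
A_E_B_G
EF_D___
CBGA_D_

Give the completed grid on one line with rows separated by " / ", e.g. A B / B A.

(r1,c4) = B
(r2,c2) = G
(r3,c3) = D
(r4,c1) = D
(r4,c2) = E
(r4,c7) = B
(r5,c2) = D
(r5,c4) = F
(r5,c6) = C
(r6,c5) = G
(r6,c7) = C
(r7,c5) = F
(r7,c7) = E
(r1,c1) = G
(r1,c5) = D
(r2,c6) = B
(r6,c3) = B
(r6,c6) = A
(r2,c3) = C

G C F B D E A / F G C E A B D / B A D C E G F / D E A G C F B / A D E F B C G / E F B D G A C / C B G A F D E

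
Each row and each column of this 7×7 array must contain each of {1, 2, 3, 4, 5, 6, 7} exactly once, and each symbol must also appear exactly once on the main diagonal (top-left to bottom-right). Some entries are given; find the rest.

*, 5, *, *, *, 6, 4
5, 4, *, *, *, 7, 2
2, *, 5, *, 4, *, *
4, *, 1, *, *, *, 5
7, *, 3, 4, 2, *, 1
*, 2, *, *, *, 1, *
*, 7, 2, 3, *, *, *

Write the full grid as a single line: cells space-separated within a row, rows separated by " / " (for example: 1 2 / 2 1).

(r1,c1) = 3
(r1,c3) = 7
(r1,c5) = 1
(r2,c3) = 6
(r2,c4) = 1
(r2,c5) = 3
(r3,c6) = 3
(r4,c6) = 2
(r5,c2) = 6
(r5,c6) = 5
(r6,c1) = 6
(r6,c3) = 4
(r7,c1) = 1
(r7,c6) = 4
(r7,c7) = 6
(r1,c4) = 2
(r3,c2) = 1
(r3,c7) = 7
(r4,c2) = 3
(r4,c4) = 7
(r4,c5) = 6
(r6,c4) = 5
(r6,c5) = 7
(r6,c7) = 3
(r7,c5) = 5
(r3,c4) = 6

3 5 7 2 1 6 4 / 5 4 6 1 3 7 2 / 2 1 5 6 4 3 7 / 4 3 1 7 6 2 5 / 7 6 3 4 2 5 1 / 6 2 4 5 7 1 3 / 1 7 2 3 5 4 6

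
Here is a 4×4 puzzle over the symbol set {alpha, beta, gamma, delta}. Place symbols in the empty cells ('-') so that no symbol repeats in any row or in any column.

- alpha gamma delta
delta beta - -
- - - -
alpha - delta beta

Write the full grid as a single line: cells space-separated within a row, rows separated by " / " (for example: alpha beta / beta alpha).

beta alpha gamma delta / delta beta alpha gamma / gamma delta beta alpha / alpha gamma delta beta

Cell (r1,c1): row 1 has {alpha,gamma,delta}; column 1 has {alpha,delta} → beta.
Cell (r2,c3): row 2 has {beta,delta}; column 3 has {gamma,delta} → alpha.
Cell (r2,c4): row 2 has {alpha,beta,delta}; column 4 has {beta,delta} → gamma.
Cell (r3,c1): row 3 is empty so far; column 1 has {alpha,beta,delta} → gamma.
Cell (r3,c2): row 3 has {gamma}; column 2 has {alpha,beta} → delta.
Cell (r3,c3): row 3 has {gamma,delta}; column 3 has {alpha,gamma,delta} → beta.
Cell (r3,c4): row 3 has {beta,gamma,delta}; column 4 has {beta,gamma,delta} → alpha.
Cell (r4,c2): row 4 has {alpha,beta,delta}; column 2 has {alpha,beta,delta} → gamma.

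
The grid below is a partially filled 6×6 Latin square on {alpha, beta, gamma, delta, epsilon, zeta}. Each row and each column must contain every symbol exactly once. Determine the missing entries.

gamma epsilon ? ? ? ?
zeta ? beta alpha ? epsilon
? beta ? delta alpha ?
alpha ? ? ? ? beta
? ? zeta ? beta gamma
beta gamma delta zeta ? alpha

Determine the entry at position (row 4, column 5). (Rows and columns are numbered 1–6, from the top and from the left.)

delta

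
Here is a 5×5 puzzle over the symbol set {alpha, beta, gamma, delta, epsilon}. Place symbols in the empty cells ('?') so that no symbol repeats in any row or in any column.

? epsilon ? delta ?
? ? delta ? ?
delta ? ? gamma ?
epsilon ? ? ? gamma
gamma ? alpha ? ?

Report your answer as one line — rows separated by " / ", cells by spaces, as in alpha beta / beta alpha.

Cell (r4,c3): row 4 has {gamma,epsilon}; column 3 has {alpha,delta} → beta.
Cell (r4,c4): row 4 has {beta,gamma,epsilon}; column 4 has {gamma,delta} → alpha.
Cell (r1,c3): row 1 has {delta,epsilon}; column 3 has {alpha,beta,delta} → gamma.
Cell (r3,c3): row 3 has {gamma,delta}; column 3 has {alpha,beta,gamma,delta} → epsilon.
Cell (r4,c2): row 4 has {alpha,beta,gamma,epsilon}; column 2 has {epsilon} → delta.
Cell (r5,c2): row 5 has {alpha,gamma}; column 2 has {delta,epsilon} → beta.
Cell (r5,c4): row 5 has {alpha,beta,gamma}; column 4 has {alpha,gamma,delta} → epsilon.
Cell (r5,c5): row 5 has {alpha,beta,gamma,epsilon}; column 5 has {gamma} → delta.
Cell (r2,c4): row 2 has {delta}; column 4 has {alpha,gamma,delta,epsilon} → beta.
Cell (r3,c2): row 3 has {gamma,delta,epsilon}; column 2 has {beta,delta,epsilon} → alpha.
Cell (r3,c5): row 3 has {alpha,gamma,delta,epsilon}; column 5 has {gamma,delta} → beta.
Cell (r1,c5): row 1 has {gamma,delta,epsilon}; column 5 has {beta,gamma,delta} → alpha.
Cell (r2,c1): row 2 has {beta,delta}; column 1 has {gamma,delta,epsilon} → alpha.
Cell (r2,c2): row 2 has {alpha,beta,delta}; column 2 has {alpha,beta,delta,epsilon} → gamma.
Cell (r2,c5): row 2 has {alpha,beta,gamma,delta}; column 5 has {alpha,beta,gamma,delta} → epsilon.
Cell (r1,c1): row 1 has {alpha,gamma,delta,epsilon}; column 1 has {alpha,gamma,delta,epsilon} → beta.

beta epsilon gamma delta alpha / alpha gamma delta beta epsilon / delta alpha epsilon gamma beta / epsilon delta beta alpha gamma / gamma beta alpha epsilon delta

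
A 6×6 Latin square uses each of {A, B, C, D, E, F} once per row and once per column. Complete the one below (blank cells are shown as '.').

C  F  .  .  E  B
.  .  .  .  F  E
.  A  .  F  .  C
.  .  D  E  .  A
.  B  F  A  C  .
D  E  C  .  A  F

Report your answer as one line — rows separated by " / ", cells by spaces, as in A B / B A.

Cell (r1,c3): row 1 has {B,C,E,F}; column 3 has {C,D,F} → A.
Cell (r1,c4): row 1 has {A,B,C,E,F}; column 4 has {A,E,F} → D.
Cell (r2,c3): row 2 has {E,F}; column 3 has {A,C,D,F} → B.
Cell (r2,c4): row 2 has {B,E,F}; column 4 has {A,D,E,F} → C.
Cell (r3,c3): row 3 has {A,C,F}; column 3 has {A,B,C,D,F} → E.
Cell (r4,c2): row 4 has {A,D,E}; column 2 has {A,B,E,F} → C.
Cell (r4,c5): row 4 has {A,C,D,E}; column 5 has {A,C,E,F} → B.
Cell (r5,c1): row 5 has {A,B,C,F}; column 1 has {C,D} → E.
Cell (r5,c6): row 5 has {A,B,C,E,F}; column 6 has {A,B,C,E,F} → D.
Cell (r6,c4): row 6 has {A,C,D,E,F}; column 4 has {A,C,D,E,F} → B.
Cell (r2,c1): row 2 has {B,C,E,F}; column 1 has {C,D,E} → A.
Cell (r2,c2): row 2 has {A,B,C,E,F}; column 2 has {A,B,C,E,F} → D.
Cell (r3,c1): row 3 has {A,C,E,F}; column 1 has {A,C,D,E} → B.
Cell (r3,c5): row 3 has {A,B,C,E,F}; column 5 has {A,B,C,E,F} → D.
Cell (r4,c1): row 4 has {A,B,C,D,E}; column 1 has {A,B,C,D,E} → F.

C F A D E B / A D B C F E / B A E F D C / F C D E B A / E B F A C D / D E C B A F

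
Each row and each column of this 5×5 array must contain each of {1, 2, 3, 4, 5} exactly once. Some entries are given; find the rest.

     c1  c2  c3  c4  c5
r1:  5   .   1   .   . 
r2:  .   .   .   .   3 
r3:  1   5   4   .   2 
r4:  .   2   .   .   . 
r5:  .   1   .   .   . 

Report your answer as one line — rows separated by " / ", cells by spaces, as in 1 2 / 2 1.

At row 1, column 5: row 1 has {1,5}; column 5 has {2,3}; that leaves 4.
At row 2, column 2: row 2 has {3}; column 2 has {1,2,5}; that leaves 4.
At row 3, column 4: row 3 has {1,2,4,5}; column 4 is empty so far; that leaves 3.
At row 5, column 5: row 5 has {1}; column 5 has {2,3,4}; that leaves 5.
At row 1, column 2: row 1 has {1,4,5}; column 2 has {1,2,4,5}; that leaves 3.
At row 1, column 4: row 1 has {1,3,4,5}; column 4 has {3}; that leaves 2.
At row 2, column 1: row 2 has {3,4}; column 1 has {1,5}; that leaves 2.
At row 2, column 3: row 2 has {2,3,4}; column 3 has {1,4}; that leaves 5.
At row 2, column 4: row 2 has {2,3,4,5}; column 4 has {2,3}; that leaves 1.
At row 4, column 3: row 4 has {2}; column 3 has {1,4,5}; that leaves 3.
At row 4, column 5: row 4 has {2,3}; column 5 has {2,3,4,5}; that leaves 1.
At row 5, column 3: row 5 has {1,5}; column 3 has {1,3,4,5}; that leaves 2.
At row 5, column 4: row 5 has {1,2,5}; column 4 has {1,2,3}; that leaves 4.
At row 4, column 1: row 4 has {1,2,3}; column 1 has {1,2,5}; that leaves 4.
At row 4, column 4: row 4 has {1,2,3,4}; column 4 has {1,2,3,4}; that leaves 5.
At row 5, column 1: row 5 has {1,2,4,5}; column 1 has {1,2,4,5}; that leaves 3.

5 3 1 2 4 / 2 4 5 1 3 / 1 5 4 3 2 / 4 2 3 5 1 / 3 1 2 4 5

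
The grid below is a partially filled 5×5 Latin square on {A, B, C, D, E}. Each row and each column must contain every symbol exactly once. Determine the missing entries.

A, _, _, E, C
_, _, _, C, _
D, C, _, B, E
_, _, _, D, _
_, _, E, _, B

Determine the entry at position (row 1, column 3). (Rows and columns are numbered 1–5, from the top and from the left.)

D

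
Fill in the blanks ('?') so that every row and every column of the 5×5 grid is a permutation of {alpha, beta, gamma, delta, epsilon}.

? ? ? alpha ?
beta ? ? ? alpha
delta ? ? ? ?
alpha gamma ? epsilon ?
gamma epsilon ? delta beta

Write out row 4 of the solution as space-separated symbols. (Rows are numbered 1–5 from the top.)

alpha gamma beta epsilon delta

(r1,c1) = epsilon
(r2,c2) = delta
(r2,c4) = gamma
(r3,c4) = beta
(r4,c5) = delta
(r5,c3) = alpha
(r1,c2) = beta
(r1,c5) = gamma
(r2,c3) = epsilon
(r3,c2) = alpha
(r3,c3) = gamma
(r3,c5) = epsilon
(r4,c3) = beta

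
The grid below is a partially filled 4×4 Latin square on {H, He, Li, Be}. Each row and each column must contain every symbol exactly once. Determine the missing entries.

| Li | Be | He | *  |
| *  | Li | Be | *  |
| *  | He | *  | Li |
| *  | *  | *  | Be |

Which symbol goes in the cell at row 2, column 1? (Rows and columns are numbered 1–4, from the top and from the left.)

(r1,c4) = H
(r2,c4) = He
(r3,c3) = H
(r4,c2) = H
(r4,c3) = Li
(r2,c1) = H

H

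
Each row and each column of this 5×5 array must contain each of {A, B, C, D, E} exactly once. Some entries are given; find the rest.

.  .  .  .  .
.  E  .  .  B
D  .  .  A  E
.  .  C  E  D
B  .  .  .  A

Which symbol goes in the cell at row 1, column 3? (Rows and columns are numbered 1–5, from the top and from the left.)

Cell (r1,c5): row 1 is empty so far; column 5 has {A,B,D,E} → C.
Cell (r3,c3): row 3 has {A,D,E}; column 3 has {C} → B.
Cell (r4,c1): row 4 has {C,D,E}; column 1 has {B,D} → A.
Cell (r4,c2): row 4 has {A,C,D,E}; column 2 has {E} → B.
Cell (r1,c1): row 1 has {C}; column 1 has {A,B,D} → E.
Cell (r2,c1): row 2 has {B,E}; column 1 has {A,B,D,E} → C.
Cell (r2,c4): row 2 has {B,C,E}; column 4 has {A,E} → D.
Cell (r3,c2): row 3 has {A,B,D,E}; column 2 has {B,E} → C.
Cell (r5,c2): row 5 has {A,B}; column 2 has {B,C,E} → D.
Cell (r5,c3): row 5 has {A,B,D}; column 3 has {B,C} → E.
Cell (r5,c4): row 5 has {A,B,D,E}; column 4 has {A,D,E} → C.
Cell (r1,c2): row 1 has {C,E}; column 2 has {B,C,D,E} → A.
Cell (r1,c3): row 1 has {A,C,E}; column 3 has {B,C,E} → D.

D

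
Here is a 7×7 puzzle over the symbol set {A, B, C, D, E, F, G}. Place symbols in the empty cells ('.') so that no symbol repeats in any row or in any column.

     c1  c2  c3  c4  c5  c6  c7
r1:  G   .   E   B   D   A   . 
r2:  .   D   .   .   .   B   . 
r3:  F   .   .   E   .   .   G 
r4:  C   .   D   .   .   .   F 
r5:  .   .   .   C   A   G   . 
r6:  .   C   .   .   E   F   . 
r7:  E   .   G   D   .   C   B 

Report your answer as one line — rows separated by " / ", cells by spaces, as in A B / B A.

(r1,c2) = F
(r1,c7) = C
(r2,c1) = A
(r2,c7) = E
(r3,c6) = D
(r4,c6) = E
(r5,c7) = D
(r6,c7) = A
(r7,c2) = A
(r7,c5) = F
(r3,c2) = B
(r3,c5) = C
(r4,c2) = G
(r4,c4) = A
(r4,c5) = B
(r5,c1) = B
(r5,c2) = E
(r5,c3) = F
(r6,c1) = D
(r6,c3) = B
(r6,c4) = G
(r2,c3) = C
(r2,c4) = F
(r2,c5) = G
(r3,c3) = A

G F E B D A C / A D C F G B E / F B A E C D G / C G D A B E F / B E F C A G D / D C B G E F A / E A G D F C B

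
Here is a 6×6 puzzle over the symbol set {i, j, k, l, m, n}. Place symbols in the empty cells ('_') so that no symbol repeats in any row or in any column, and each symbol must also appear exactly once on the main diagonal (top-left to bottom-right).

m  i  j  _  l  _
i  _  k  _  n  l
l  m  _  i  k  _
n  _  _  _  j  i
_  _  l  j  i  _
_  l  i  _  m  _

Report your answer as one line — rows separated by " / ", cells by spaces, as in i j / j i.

m i j k l n / i j k m n l / l m n i k j / n k m l j i / k n l j i m / j l i n m k

(r2,c2): row 2 has {i,k,l,n}; column 2 has {i,l,m}; the diagonal has {i,m}, so it must be j.
(r2,c4): row 2 has {i,j,k,l,n}; column 4 has {i,j}, so it must be m.
(r3,c3): row 3 has {i,k,l,m}; column 3 has {i,j,k,l}; the diagonal has {i,j,m}, so it must be n.
(r3,c6): row 3 has {i,k,l,m,n}; column 6 has {i,l}, so it must be j.
(r4,c2): row 4 has {i,j,n}; column 2 has {i,j,l,m}, so it must be k.
(r4,c3): row 4 has {i,j,k,n}; column 3 has {i,j,k,l,n}, so it must be m.
(r4,c4): row 4 has {i,j,k,m,n}; column 4 has {i,j,m}; the diagonal has {i,j,m,n}, so it must be l.
(r5,c1): row 5 has {i,j,l}; column 1 has {i,l,m,n}, so it must be k.
(r5,c2): row 5 has {i,j,k,l}; column 2 has {i,j,k,l,m}, so it must be n.
(r5,c6): row 5 has {i,j,k,l,n}; column 6 has {i,j,l}, so it must be m.
(r6,c1): row 6 has {i,l,m}; column 1 has {i,k,l,m,n}, so it must be j.
(r6,c6): row 6 has {i,j,l,m}; column 6 has {i,j,l,m}; the diagonal has {i,j,l,m,n}, so it must be k.
(r1,c6): row 1 has {i,j,l,m}; column 6 has {i,j,k,l,m}, so it must be n.
(r6,c4): row 6 has {i,j,k,l,m}; column 4 has {i,j,l,m}, so it must be n.
(r1,c4): row 1 has {i,j,l,m,n}; column 4 has {i,j,l,m,n}, so it must be k.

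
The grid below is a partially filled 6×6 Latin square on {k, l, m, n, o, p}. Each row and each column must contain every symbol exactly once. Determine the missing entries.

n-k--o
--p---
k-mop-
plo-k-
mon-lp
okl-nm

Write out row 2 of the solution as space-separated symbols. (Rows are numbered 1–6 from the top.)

l m p n o k

row 1 has {k,n,o}; column 5 has {k,l,n,p} — only m is left for (r1,c5).
row 2 has {p}; column 1 has {k,m,n,o,p} — only l is left for (r2,c1).
row 2 has {l,p}; column 5 has {k,l,m,n,p} — only o is left for (r2,c5).
row 3 has {k,m,o,p}; column 2 has {k,l,o} — only n is left for (r3,c2).
row 3 has {k,m,n,o,p}; column 6 has {m,o,p} — only l is left for (r3,c6).
row 4 has {k,l,o,p}; column 6 has {l,m,o,p} — only n is left for (r4,c6).
row 5 has {l,m,n,o,p}; column 4 has {o} — only k is left for (r5,c4).
row 6 has {k,l,m,n,o}; column 4 has {k,o} — only p is left for (r6,c4).
row 1 has {k,m,n,o}; column 2 has {k,l,n,o} — only p is left for (r1,c2).
row 1 has {k,m,n,o,p}; column 4 has {k,o,p} — only l is left for (r1,c4).
row 2 has {l,o,p}; column 2 has {k,l,n,o,p} — only m is left for (r2,c2).
row 2 has {l,m,o,p}; column 4 has {k,l,o,p} — only n is left for (r2,c4).
row 2 has {l,m,n,o,p}; column 6 has {l,m,n,o,p} — only k is left for (r2,c6).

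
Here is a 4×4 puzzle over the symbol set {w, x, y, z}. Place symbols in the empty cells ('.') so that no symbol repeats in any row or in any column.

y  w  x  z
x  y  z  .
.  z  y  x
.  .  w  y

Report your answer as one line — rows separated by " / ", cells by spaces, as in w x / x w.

y w x z / x y z w / w z y x / z x w y

(r2,c4) = w
(r3,c1) = w
(r4,c1) = z
(r4,c2) = x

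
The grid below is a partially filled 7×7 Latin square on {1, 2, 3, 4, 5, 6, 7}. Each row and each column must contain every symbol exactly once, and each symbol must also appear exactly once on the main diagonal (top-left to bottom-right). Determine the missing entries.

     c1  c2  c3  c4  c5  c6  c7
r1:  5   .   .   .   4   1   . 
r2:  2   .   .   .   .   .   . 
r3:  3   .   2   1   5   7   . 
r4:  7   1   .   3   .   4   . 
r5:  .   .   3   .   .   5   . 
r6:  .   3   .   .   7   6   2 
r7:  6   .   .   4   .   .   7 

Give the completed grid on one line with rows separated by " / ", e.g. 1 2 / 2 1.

5 2 7 6 4 1 3 / 2 4 5 7 6 3 1 / 3 6 2 1 5 7 4 / 7 1 6 3 2 4 5 / 4 7 3 2 1 5 6 / 1 3 4 5 7 6 2 / 6 5 1 4 3 2 7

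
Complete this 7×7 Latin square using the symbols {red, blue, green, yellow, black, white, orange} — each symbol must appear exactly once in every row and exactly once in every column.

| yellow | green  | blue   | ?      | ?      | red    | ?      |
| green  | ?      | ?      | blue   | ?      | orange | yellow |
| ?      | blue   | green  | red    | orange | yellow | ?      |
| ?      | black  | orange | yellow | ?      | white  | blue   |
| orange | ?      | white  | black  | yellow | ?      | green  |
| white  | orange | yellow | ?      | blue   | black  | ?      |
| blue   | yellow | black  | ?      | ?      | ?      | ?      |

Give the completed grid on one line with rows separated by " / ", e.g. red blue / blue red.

yellow green blue orange white red black / green white red blue black orange yellow / black blue green red orange yellow white / red black orange yellow green white blue / orange red white black yellow blue green / white orange yellow green blue black red / blue yellow black white red green orange

Cell (r2,c3): row 2 has {blue,green,yellow,orange}; column 3 has {blue,green,yellow,black,white,orange} → red.
Cell (r3,c1): row 3 has {red,blue,green,yellow,orange}; column 1 has {blue,green,yellow,white,orange} → black.
Cell (r3,c7): row 3 has {red,blue,green,yellow,black,orange}; column 7 has {blue,green,yellow} → white.
Cell (r4,c1): row 4 has {blue,yellow,black,white,orange}; column 1 has {blue,green,yellow,black,white,orange} → red.
Cell (r4,c5): row 4 has {red,blue,yellow,black,white,orange}; column 5 has {blue,yellow,orange} → green.
Cell (r5,c2): row 5 has {green,yellow,black,white,orange}; column 2 has {blue,green,yellow,black,orange} → red.
Cell (r5,c6): row 5 has {red,green,yellow,black,white,orange}; column 6 has {red,yellow,black,white,orange} → blue.
Cell (r6,c4): row 6 has {blue,yellow,black,white,orange}; column 4 has {red,blue,yellow,black} → green.
Cell (r6,c7): row 6 has {blue,green,yellow,black,white,orange}; column 7 has {blue,green,yellow,white} → red.
Cell (r7,c6): row 7 has {blue,yellow,black}; column 6 has {red,blue,yellow,black,white,orange} → green.
Cell (r7,c7): row 7 has {blue,green,yellow,black}; column 7 has {red,blue,green,yellow,white} → orange.
Cell (r1,c7): row 1 has {red,blue,green,yellow}; column 7 has {red,blue,green,yellow,white,orange} → black.
Cell (r2,c2): row 2 has {red,blue,green,yellow,orange}; column 2 has {red,blue,green,yellow,black,orange} → white.
Cell (r2,c5): row 2 has {red,blue,green,yellow,white,orange}; column 5 has {blue,green,yellow,orange} → black.
Cell (r7,c4): row 7 has {blue,green,yellow,black,orange}; column 4 has {red,blue,green,yellow,black} → white.
Cell (r7,c5): row 7 has {blue,green,yellow,black,white,orange}; column 5 has {blue,green,yellow,black,orange} → red.
Cell (r1,c4): row 1 has {red,blue,green,yellow,black}; column 4 has {red,blue,green,yellow,black,white} → orange.
Cell (r1,c5): row 1 has {red,blue,green,yellow,black,orange}; column 5 has {red,blue,green,yellow,black,orange} → white.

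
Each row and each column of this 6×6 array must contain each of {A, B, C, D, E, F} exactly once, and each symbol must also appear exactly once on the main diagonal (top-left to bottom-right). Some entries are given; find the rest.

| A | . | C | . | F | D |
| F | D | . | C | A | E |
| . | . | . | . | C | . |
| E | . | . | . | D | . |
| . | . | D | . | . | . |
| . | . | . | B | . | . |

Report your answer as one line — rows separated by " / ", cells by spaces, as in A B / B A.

A B C E F D / F D B C A E / B F E D C A / E C A F D B / C E D A B F / D A F B E C

(r1,c4): row 1 has {A,C,D,F}; column 4 has {B,C}, so it must be E.
(r2,c3): row 2 has {A,C,D,E,F}; column 3 has {C,D}, so it must be B.
(r4,c4): row 4 has {D,E}; column 4 has {B,C,E}; the diagonal has {A,D}, so it must be F.
(r5,c4): row 5 has {D}; column 4 has {B,C,E,F}, so it must be A.
(r6,c5): row 6 has {B}; column 5 has {A,C,D,F}, so it must be E.
(r6,c6): row 6 has {B,E}; column 6 has {D,E}; the diagonal has {A,D,F}, so it must be C.
(r1,c2): row 1 has {A,C,D,E,F}; column 2 has {D}, so it must be B.
(r3,c3): row 3 has {C}; column 3 has {B,C,D}; the diagonal has {A,C,D,F}, so it must be E.
(r3,c4): row 3 has {C,E}; column 4 has {A,B,C,E,F}, so it must be D.
(r4,c3): row 4 has {D,E,F}; column 3 has {B,C,D,E}, so it must be A.
(r4,c6): row 4 has {A,D,E,F}; column 6 has {C,D,E}, so it must be B.
(r5,c5): row 5 has {A,D}; column 5 has {A,C,D,E,F}; the diagonal has {A,C,D,E,F}, so it must be B.
(r5,c6): row 5 has {A,B,D}; column 6 has {B,C,D,E}, so it must be F.
(r6,c1): row 6 has {B,C,E}; column 1 has {A,E,F}, so it must be D.
(r6,c3): row 6 has {B,C,D,E}; column 3 has {A,B,C,D,E}, so it must be F.
(r3,c1): row 3 has {C,D,E}; column 1 has {A,D,E,F}, so it must be B.
(r3,c6): row 3 has {B,C,D,E}; column 6 has {B,C,D,E,F}, so it must be A.
(r4,c2): row 4 has {A,B,D,E,F}; column 2 has {B,D}, so it must be C.
(r5,c1): row 5 has {A,B,D,F}; column 1 has {A,B,D,E,F}, so it must be C.
(r5,c2): row 5 has {A,B,C,D,F}; column 2 has {B,C,D}, so it must be E.
(r6,c2): row 6 has {B,C,D,E,F}; column 2 has {B,C,D,E}, so it must be A.
(r3,c2): row 3 has {A,B,C,D,E}; column 2 has {A,B,C,D,E}, so it must be F.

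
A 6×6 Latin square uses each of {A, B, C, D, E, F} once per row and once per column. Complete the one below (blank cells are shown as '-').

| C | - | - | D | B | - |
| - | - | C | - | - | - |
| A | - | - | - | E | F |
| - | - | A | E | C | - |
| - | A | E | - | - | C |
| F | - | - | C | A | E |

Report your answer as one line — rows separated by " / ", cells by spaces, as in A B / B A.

C E F D B A / E B C A F D / A C D B E F / D F A E C B / B A E F D C / F D B C A E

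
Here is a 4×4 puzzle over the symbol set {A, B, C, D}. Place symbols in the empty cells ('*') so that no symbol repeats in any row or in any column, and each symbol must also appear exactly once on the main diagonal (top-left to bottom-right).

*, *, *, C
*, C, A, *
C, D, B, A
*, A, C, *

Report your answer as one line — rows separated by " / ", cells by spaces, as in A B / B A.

row 1 has {C}; column 2 has {A,C,D} — only B is left for (r1,c2).
row 1 has {B,C}; column 3 has {A,B,C} — only D is left for (r1,c3).
row 4 has {A,C}; column 4 has {A,C}; the diagonal has {B,C} — only D is left for (r4,c4).
row 1 has {B,C,D}; column 1 has {C}; the diagonal has {B,C,D} — only A is left for (r1,c1).
row 2 has {A,C}; column 4 has {A,C,D} — only B is left for (r2,c4).
row 4 has {A,C,D}; column 1 has {A,C} — only B is left for (r4,c1).
row 2 has {A,B,C}; column 1 has {A,B,C} — only D is left for (r2,c1).

A B D C / D C A B / C D B A / B A C D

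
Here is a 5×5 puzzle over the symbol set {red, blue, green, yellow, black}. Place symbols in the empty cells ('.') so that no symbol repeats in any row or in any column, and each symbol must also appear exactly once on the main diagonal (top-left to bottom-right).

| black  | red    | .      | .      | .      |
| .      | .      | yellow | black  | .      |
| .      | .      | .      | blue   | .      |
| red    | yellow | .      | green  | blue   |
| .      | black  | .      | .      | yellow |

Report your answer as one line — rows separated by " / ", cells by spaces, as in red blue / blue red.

Cell (r1,c4): row 1 has {red,black}; column 4 has {blue,green,black} → yellow.
Cell (r1,c5): row 1 has {red,yellow,black}; column 5 has {blue,yellow} → green.
Cell (r2,c2): row 2 has {yellow,black}; column 2 has {red,yellow,black}; the diagonal has {green,yellow,black} → blue.
Cell (r2,c5): row 2 has {blue,yellow,black}; column 5 has {blue,green,yellow} → red.
Cell (r3,c2): row 3 has {blue}; column 2 has {red,blue,yellow,black} → green.
Cell (r3,c3): row 3 has {blue,green}; column 3 has {yellow}; the diagonal has {blue,green,yellow,black} → red.
Cell (r3,c5): row 3 has {red,blue,green}; column 5 has {red,blue,green,yellow} → black.
Cell (r4,c3): row 4 has {red,blue,green,yellow}; column 3 has {red,yellow} → black.
Cell (r5,c4): row 5 has {yellow,black}; column 4 has {blue,green,yellow,black} → red.
Cell (r1,c3): row 1 has {red,green,yellow,black}; column 3 has {red,yellow,black} → blue.
Cell (r2,c1): row 2 has {red,blue,yellow,black}; column 1 has {red,black} → green.
Cell (r3,c1): row 3 has {red,blue,green,black}; column 1 has {red,green,black} → yellow.
Cell (r5,c1): row 5 has {red,yellow,black}; column 1 has {red,green,yellow,black} → blue.
Cell (r5,c3): row 5 has {red,blue,yellow,black}; column 3 has {red,blue,yellow,black} → green.

black red blue yellow green / green blue yellow black red / yellow green red blue black / red yellow black green blue / blue black green red yellow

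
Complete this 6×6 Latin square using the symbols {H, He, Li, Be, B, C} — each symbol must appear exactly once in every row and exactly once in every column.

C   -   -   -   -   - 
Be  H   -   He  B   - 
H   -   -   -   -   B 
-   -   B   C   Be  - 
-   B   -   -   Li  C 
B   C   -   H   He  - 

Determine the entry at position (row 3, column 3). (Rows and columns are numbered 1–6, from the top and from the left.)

Cell (r1,c5): row 1 has {C}; column 5 has {He,Li,Be,B} → H.
Cell (r2,c6): row 2 has {H,He,Be,B}; column 6 has {B,C} → Li.
Cell (r3,c5): row 3 has {H,B}; column 5 has {H,He,Li,Be,B} → C.
Cell (r5,c1): row 5 has {Li,B,C}; column 1 has {H,Be,B,C} → He.
Cell (r5,c4): row 5 has {He,Li,B,C}; column 4 has {H,He,C} → Be.
Cell (r6,c6): row 6 has {H,He,B,C}; column 6 has {Li,B,C} → Be.
Cell (r1,c6): row 1 has {H,C}; column 6 has {Li,Be,B,C} → He.
Cell (r2,c3): row 2 has {H,He,Li,Be,B}; column 3 has {B} → C.
Cell (r3,c4): row 3 has {H,B,C}; column 4 has {H,He,Be,C} → Li.
Cell (r4,c1): row 4 has {Be,B,C}; column 1 has {H,He,Be,B,C} → Li.
Cell (r4,c2): row 4 has {Li,Be,B,C}; column 2 has {H,B,C} → He.
Cell (r4,c6): row 4 has {He,Li,Be,B,C}; column 6 has {He,Li,Be,B,C} → H.
Cell (r5,c3): row 5 has {He,Li,Be,B,C}; column 3 has {B,C} → H.
Cell (r6,c3): row 6 has {H,He,Be,B,C}; column 3 has {H,B,C} → Li.
Cell (r1,c3): row 1 has {H,He,C}; column 3 has {H,Li,B,C} → Be.
Cell (r1,c4): row 1 has {H,He,Be,C}; column 4 has {H,He,Li,Be,C} → B.
Cell (r3,c2): row 3 has {H,Li,B,C}; column 2 has {H,He,B,C} → Be.
Cell (r3,c3): row 3 has {H,Li,Be,B,C}; column 3 has {H,Li,Be,B,C} → He.

He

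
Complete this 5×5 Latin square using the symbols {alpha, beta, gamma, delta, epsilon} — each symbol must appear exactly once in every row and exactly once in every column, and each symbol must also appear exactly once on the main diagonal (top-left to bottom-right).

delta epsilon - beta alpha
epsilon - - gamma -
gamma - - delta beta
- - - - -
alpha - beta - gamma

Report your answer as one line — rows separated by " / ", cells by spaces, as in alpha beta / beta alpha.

delta epsilon gamma beta alpha / epsilon beta alpha gamma delta / gamma alpha epsilon delta beta / beta gamma delta alpha epsilon / alpha delta beta epsilon gamma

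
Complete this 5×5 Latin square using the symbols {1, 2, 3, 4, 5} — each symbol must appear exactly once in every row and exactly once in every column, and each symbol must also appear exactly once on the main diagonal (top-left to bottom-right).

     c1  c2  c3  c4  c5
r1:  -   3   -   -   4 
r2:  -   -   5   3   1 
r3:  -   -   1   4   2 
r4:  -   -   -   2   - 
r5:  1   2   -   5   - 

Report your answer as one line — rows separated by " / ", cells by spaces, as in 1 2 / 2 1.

row 1 has {3,4}; column 1 has {1}; the diagonal has {1,2} — only 5 is left for (r1,c1).
row 1 has {3,4,5}; column 3 has {1,5} — only 2 is left for (r1,c3).
row 1 has {2,3,4,5}; column 4 has {2,3,4,5} — only 1 is left for (r1,c4).
row 2 has {1,3,5}; column 2 has {2,3}; the diagonal has {1,2,5} — only 4 is left for (r2,c2).
row 3 has {1,2,4}; column 1 has {1,5} — only 3 is left for (r3,c1).
row 3 has {1,2,3,4}; column 2 has {2,3,4} — only 5 is left for (r3,c2).
row 4 has {2}; column 1 has {1,3,5} — only 4 is left for (r4,c1).
row 4 has {2,4}; column 2 has {2,3,4,5} — only 1 is left for (r4,c2).
row 4 has {1,2,4}; column 3 has {1,2,5} — only 3 is left for (r4,c3).
row 4 has {1,2,3,4}; column 5 has {1,2,4} — only 5 is left for (r4,c5).
row 5 has {1,2,5}; column 3 has {1,2,3,5} — only 4 is left for (r5,c3).
row 5 has {1,2,4,5}; column 5 has {1,2,4,5}; the diagonal has {1,2,4,5} — only 3 is left for (r5,c5).
row 2 has {1,3,4,5}; column 1 has {1,3,4,5} — only 2 is left for (r2,c1).

5 3 2 1 4 / 2 4 5 3 1 / 3 5 1 4 2 / 4 1 3 2 5 / 1 2 4 5 3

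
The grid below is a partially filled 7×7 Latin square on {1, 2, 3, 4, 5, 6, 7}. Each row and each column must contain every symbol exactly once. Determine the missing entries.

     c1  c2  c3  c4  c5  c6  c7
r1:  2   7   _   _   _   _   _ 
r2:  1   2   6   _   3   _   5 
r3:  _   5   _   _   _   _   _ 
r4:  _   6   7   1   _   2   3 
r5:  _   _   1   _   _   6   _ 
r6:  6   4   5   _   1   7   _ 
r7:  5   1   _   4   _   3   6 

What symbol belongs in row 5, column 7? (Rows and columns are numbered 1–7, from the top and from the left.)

4

row 2 has {1,2,3,5,6}; column 4 has {1,4} — only 7 is left for (r2,c4).
row 2 has {1,2,3,5,6,7}; column 6 has {2,3,6,7} — only 4 is left for (r2,c6).
row 3 has {5}; column 6 has {2,3,4,6,7} — only 1 is left for (r3,c6).
row 4 has {1,2,3,6,7}; column 1 has {1,2,5,6} — only 4 is left for (r4,c1).
row 4 has {1,2,3,4,6,7}; column 5 has {1,3} — only 5 is left for (r4,c5).
row 5 has {1,6}; column 2 has {1,2,4,5,6,7} — only 3 is left for (r5,c2).
row 6 has {1,4,5,6,7}; column 7 has {3,5,6} — only 2 is left for (r6,c7).
row 7 has {1,3,4,5,6}; column 3 has {1,5,6,7} — only 2 is left for (r7,c3).
row 7 has {1,2,3,4,5,6}; column 5 has {1,3,5} — only 7 is left for (r7,c5).
row 1 has {2,7}; column 6 has {1,2,3,4,6,7} — only 5 is left for (r1,c6).
row 5 has {1,3,6}; column 1 has {1,2,4,5,6} — only 7 is left for (r5,c1).
row 5 has {1,3,6,7}; column 7 has {2,3,5,6} — only 4 is left for (r5,c7).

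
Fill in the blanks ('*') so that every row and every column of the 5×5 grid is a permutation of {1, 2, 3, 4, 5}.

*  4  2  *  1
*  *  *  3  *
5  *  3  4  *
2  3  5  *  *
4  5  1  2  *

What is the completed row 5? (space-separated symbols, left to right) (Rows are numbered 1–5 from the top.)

4 5 1 2 3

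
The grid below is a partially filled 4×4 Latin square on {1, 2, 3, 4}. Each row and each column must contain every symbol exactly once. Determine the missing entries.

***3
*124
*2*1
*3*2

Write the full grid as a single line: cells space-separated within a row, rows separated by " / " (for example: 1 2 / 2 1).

At row 1, column 2: row 1 has {3}; column 2 has {1,2,3}; that leaves 4.
At row 1, column 3: row 1 has {3,4}; column 3 has {2}; that leaves 1.
At row 2, column 1: row 2 has {1,2,4}; column 1 is empty so far; that leaves 3.
At row 3, column 1: row 3 has {1,2}; column 1 has {3}; that leaves 4.
At row 3, column 3: row 3 has {1,2,4}; column 3 has {1,2}; that leaves 3.
At row 4, column 1: row 4 has {2,3}; column 1 has {3,4}; that leaves 1.
At row 4, column 3: row 4 has {1,2,3}; column 3 has {1,2,3}; that leaves 4.
At row 1, column 1: row 1 has {1,3,4}; column 1 has {1,3,4}; that leaves 2.

2 4 1 3 / 3 1 2 4 / 4 2 3 1 / 1 3 4 2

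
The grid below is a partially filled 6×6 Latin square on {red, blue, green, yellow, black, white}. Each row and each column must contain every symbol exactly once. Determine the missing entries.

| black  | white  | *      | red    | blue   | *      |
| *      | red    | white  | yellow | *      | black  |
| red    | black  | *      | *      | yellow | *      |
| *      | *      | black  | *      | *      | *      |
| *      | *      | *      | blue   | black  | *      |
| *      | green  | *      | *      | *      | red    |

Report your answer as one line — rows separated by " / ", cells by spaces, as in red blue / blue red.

Cell (r2,c5): row 2 has {red,yellow,black,white}; column 5 has {blue,yellow,black} → green.
Cell (r5,c2): row 5 has {blue,black}; column 2 has {red,green,black,white} → yellow.
Cell (r6,c5): row 6 has {red,green}; column 5 has {blue,green,yellow,black} → white.
Cell (r2,c1): row 2 has {red,green,yellow,black,white}; column 1 has {red,black} → blue.
Cell (r4,c2): row 4 has {black}; column 2 has {red,green,yellow,black,white} → blue.
Cell (r4,c5): row 4 has {blue,black}; column 5 has {blue,green,yellow,black,white} → red.
Cell (r6,c1): row 6 has {red,green,white}; column 1 has {red,blue,black} → yellow.
Cell (r6,c3): row 6 has {red,green,yellow,white}; column 3 has {black,white} → blue.
Cell (r6,c4): row 6 has {red,blue,green,yellow,white}; column 4 has {red,blue,yellow} → black.
Cell (r3,c3): row 3 has {red,yellow,black}; column 3 has {blue,black,white} → green.
Cell (r3,c4): row 3 has {red,green,yellow,black}; column 4 has {red,blue,yellow,black} → white.
Cell (r3,c6): row 3 has {red,green,yellow,black,white}; column 6 has {red,black} → blue.
Cell (r4,c4): row 4 has {red,blue,black}; column 4 has {red,blue,yellow,black,white} → green.
Cell (r5,c3): row 5 has {blue,yellow,black}; column 3 has {blue,green,black,white} → red.
Cell (r1,c3): row 1 has {red,blue,black,white}; column 3 has {red,blue,green,black,white} → yellow.
Cell (r1,c6): row 1 has {red,blue,yellow,black,white}; column 6 has {red,blue,black} → green.
Cell (r4,c1): row 4 has {red,blue,green,black}; column 1 has {red,blue,yellow,black} → white.
Cell (r4,c6): row 4 has {red,blue,green,black,white}; column 6 has {red,blue,green,black} → yellow.
Cell (r5,c1): row 5 has {red,blue,yellow,black}; column 1 has {red,blue,yellow,black,white} → green.
Cell (r5,c6): row 5 has {red,blue,green,yellow,black}; column 6 has {red,blue,green,yellow,black} → white.

black white yellow red blue green / blue red white yellow green black / red black green white yellow blue / white blue black green red yellow / green yellow red blue black white / yellow green blue black white red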